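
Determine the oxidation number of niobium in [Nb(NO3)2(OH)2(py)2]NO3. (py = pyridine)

+5

1 nitrate outside the brackets (-1 each) → the complex ion is 1+.
Ligand charges: 2×OH = -2; 2×py neutral; 2×NO3 = -2; sum -4.
Nb + (-4) = 1+ ⇒ Nb is +5.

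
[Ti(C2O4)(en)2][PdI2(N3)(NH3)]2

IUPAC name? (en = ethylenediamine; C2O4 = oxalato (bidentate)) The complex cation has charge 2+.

The complex cation is given as 2+; its ligand charges sum to -2, so Ti = +4.
With 2 anions per cation, each anion must be 2/2 = 1−.
Anion: ligand charges sum to -3; for the ion to be 1−, Pd = +2.

bis(ethylenediamine)oxalatotitanium(IV) ammineazidodiiodopalladate(II)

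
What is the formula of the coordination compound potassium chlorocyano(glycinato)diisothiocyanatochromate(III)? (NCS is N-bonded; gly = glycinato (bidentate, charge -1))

K2[CrCl(CN)(gly)(NCS)2]

Ligands: 2 isothiocyanato (NCS, -1), 1 chloro (Cl, -1), 1 glycinato (gly, -1), 1 cyano (CN, -1). Ligand charge sum = -5.
With Cr in oxidation state +3, the complex ion is [Cr...]^2−.
Charge balance with potassium (+1) requires 1 complex ion per 2 potassium.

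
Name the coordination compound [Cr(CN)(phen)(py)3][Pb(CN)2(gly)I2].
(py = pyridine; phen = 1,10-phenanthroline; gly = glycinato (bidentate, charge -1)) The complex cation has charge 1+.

cyano(1,10-phenanthroline)tris(pyridine)chromium(II) dicyano(glycinato)diiodoplumbate(IV)

The complex cation is given as 1+; its ligand charges sum to -1, so Cr = +2.
A 1:1 salt means the anion carries the equal and opposite charge, 1−.
Anion: ligand charges sum to -5; for the ion to be 1−, Pb = +4.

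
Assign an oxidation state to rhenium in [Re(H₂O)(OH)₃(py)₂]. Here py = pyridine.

+3

No counter-ion: the bracketed complex is neutral.
Ligand charges: 1×H2O neutral; 2×py neutral; 3×OH = -3; sum -3.
Re + (-3) = 0 ⇒ Re is +3.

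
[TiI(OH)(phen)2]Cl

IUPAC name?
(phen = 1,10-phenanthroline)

The 1 chloride counter-ion carries a total charge of -1, so each complex ion is 1+.
Ligand charges: 2×1,10-phenanthroline (neutral), 1×hydroxo (-1 each), 1×iodo (-1 each); total -2. So Ti + (-2) = 1+, giving Ti = +3.
Ligands are named alphabetically: hydroxo before iodo before phenanthroline.

hydroxoiodobis(1,10-phenanthroline)titanium(III) chloride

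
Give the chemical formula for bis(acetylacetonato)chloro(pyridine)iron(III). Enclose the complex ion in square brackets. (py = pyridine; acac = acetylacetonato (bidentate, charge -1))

[Fe(acac)2Cl(py)]

Ligands: 1 pyridine (py, neutral), 2 acetylacetonato (acac, -1), 1 chloro (Cl, -1). Ligand charge sum = -3.
With Fe in oxidation state +3, the complex ion is [Fe...].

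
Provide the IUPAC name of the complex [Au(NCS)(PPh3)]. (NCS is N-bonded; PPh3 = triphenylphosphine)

There is no counter-ion, so the complex is neutral overall.
Ligand charges: 1×isothiocyanato (-1 each), 1×triphenylphosphine (neutral); total -1. So Au + (-1) = 0, giving Au = +1.
Ligands are named alphabetically: isothiocyanato before triphenylphosphine.

isothiocyanato(triphenylphosphine)gold(I)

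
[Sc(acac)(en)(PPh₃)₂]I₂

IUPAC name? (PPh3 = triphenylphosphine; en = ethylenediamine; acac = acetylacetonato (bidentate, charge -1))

(acetylacetonato)(ethylenediamine)bis(triphenylphosphine)scandium(III) iodide

The 2 iodide counter-ions carry a total charge of -2, so each complex ion is 2+.
Ligand charges: 2×triphenylphosphine (neutral), 1×ethylenediamine (neutral), 1×acetylacetonato (-1 each); total -1. So Sc + (-1) = 2+, giving Sc = +3.
Ligands are named alphabetically: acetylacetonato before ethylenediamine before triphenylphosphine.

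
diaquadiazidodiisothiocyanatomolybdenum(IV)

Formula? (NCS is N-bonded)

[Mo(H2O)2(N3)2(NCS)2]

Ligands: 2 aqua (H2O, neutral), 2 isothiocyanato (NCS, -1), 2 azido (N3, -1). Ligand charge sum = -4.
With Mo in oxidation state +4, the complex ion is [Mo...].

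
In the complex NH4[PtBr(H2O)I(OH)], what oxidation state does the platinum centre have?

1 ammonium outside the brackets (+1 each) → the complex ion is 1−.
Ligand charges: 1×Br = -1; 1×I = -1; 1×H2O neutral; 1×OH = -1; sum -3.
Pt + (-3) = 1− ⇒ Pt is +2.

+2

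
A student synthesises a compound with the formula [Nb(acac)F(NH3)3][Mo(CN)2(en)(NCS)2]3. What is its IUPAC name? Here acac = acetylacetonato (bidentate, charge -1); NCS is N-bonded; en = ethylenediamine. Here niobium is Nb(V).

Nb is given as +5; the cation's ligand charges sum to -2, so the complex cation is 3+.
With 3 anions per cation, each anion must be 3/3 = 1−.
Anion: ligand charges sum to -4; for the ion to be 1−, Mo = +3.

(acetylacetonato)triamminefluoroniobium(V) dicyano(ethylenediamine)diisothiocyanatomolybdate(III)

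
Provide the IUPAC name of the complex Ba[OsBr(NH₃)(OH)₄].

barium amminebromotetrahydroxoosmate(III)

The 1 barium counter-ion carries a total charge of +2, so each complex ion is 2−.
Ligand charges: 1×ammine (neutral), 4×hydroxo (-1 each), 1×bromo (-1 each); total -5. So Os + (-5) = 2−, giving Os = +3.
The complex ion is anionic, so osmium takes the -ate form osmate(III).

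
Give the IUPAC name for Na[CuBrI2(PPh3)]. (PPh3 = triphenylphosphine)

The 1 sodium counter-ion carries a total charge of +1, so each complex ion is 1−.
Ligand charges: 2×iodo (-1 each), 1×bromo (-1 each), 1×triphenylphosphine (neutral); total -3. So Cu + (-3) = 1−, giving Cu = +2.
The complex ion is anionic, so copper takes the -ate form cuprate(II).

sodium bromodiiodo(triphenylphosphine)cuprate(II)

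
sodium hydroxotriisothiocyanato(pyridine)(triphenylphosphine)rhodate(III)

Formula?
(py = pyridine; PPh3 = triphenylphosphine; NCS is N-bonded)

Na[Rh(NCS)3(OH)(PPh3)(py)]

Ligands: 1 pyridine (py, neutral), 1 triphenylphosphine (PPh3, neutral), 1 hydroxo (OH, -1), 3 isothiocyanato (NCS, -1). Ligand charge sum = -4.
Charge balance with sodium (+1) requires 1 complex ion per 1 sodium.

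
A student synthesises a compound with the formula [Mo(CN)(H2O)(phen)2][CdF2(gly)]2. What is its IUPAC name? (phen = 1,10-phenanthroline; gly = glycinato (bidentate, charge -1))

aquacyanobis(1,10-phenanthroline)molybdenum(III) difluoro(glycinato)cadmate(II)

Cadmium is always +2 in its complexes; the anion's ligand charges sum to -3, so the complex anion is 1−.
With 2 anions per cation, the cation must be 2×1 = 2+.
Cation: ligand charges sum to -1; for the ion to be 2+, Mo = +3.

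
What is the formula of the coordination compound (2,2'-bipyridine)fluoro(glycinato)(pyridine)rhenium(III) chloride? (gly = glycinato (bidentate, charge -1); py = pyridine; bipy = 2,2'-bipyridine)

Ligands: 1 glycinato (gly, -1), 1 fluoro (F, -1), 1 pyridine (py, neutral), 1 2,2'-bipyridine (bipy, neutral). Ligand charge sum = -2.
With Re in oxidation state +3, the complex ion is [Re...]^1+.
Charge balance with chloride (-1) requires 1 complex ion per 1 chloride.

[Re(bipy)F(gly)(py)]Cl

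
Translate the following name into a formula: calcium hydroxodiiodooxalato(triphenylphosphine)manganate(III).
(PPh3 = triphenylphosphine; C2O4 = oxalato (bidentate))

Ca[Mn(C2O4)I2(OH)(PPh3)]

Ligands: 1 triphenylphosphine (PPh3, neutral), 1 hydroxo (OH, -1), 1 oxalato (C2O4, -2), 2 iodo (I, -1). Ligand charge sum = -5.
With Mn in oxidation state +3, the complex ion is [Mn...]^2−.
Charge balance with calcium (+2) requires 1 complex ion per 1 calcium.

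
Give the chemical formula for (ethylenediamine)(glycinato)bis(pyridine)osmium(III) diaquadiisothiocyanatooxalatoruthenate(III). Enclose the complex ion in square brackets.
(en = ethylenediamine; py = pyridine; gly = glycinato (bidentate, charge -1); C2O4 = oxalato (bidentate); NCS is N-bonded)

[Os(en)(gly)(py)2][Ru(C2O4)(H2O)2(NCS)2]2

Cation [Os…]: ligand charges -1, Os(III) ⇒ ion charge 2+.
Anion [Ru…]: ligand charges -4, Ru(III) ⇒ ion charge 1−.
One 2+ cation requires 2 of the 1− anion.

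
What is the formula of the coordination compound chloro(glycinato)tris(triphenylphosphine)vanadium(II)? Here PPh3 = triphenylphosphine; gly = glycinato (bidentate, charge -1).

[VCl(gly)(PPh3)3]

Ligands: 1 chloro (Cl, -1), 3 triphenylphosphine (PPh3, neutral), 1 glycinato (gly, -1). Ligand charge sum = -2.
With V in oxidation state +2, the complex ion is [V...].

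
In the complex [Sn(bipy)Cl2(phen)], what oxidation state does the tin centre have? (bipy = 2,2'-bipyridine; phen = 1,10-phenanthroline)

No counter-ion: the bracketed complex is neutral.
Ligand charges: 2×Cl = -2; 1×bipy neutral; 1×phen neutral; sum -2.
Sn + (-2) = 0 ⇒ Sn is +2.

+2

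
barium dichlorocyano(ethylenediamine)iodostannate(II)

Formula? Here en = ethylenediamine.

Ligands: 2 chloro (Cl, -1), 1 iodo (I, -1), 1 cyano (CN, -1), 1 ethylenediamine (en, neutral). Ligand charge sum = -4.
Charge balance with barium (+2) requires 1 complex ion per 1 barium.

Ba[SnCl2(CN)(en)I]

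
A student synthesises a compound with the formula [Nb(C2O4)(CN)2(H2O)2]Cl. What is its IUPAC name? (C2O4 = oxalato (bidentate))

The 1 chloride counter-ion carries a total charge of -1, so each complex ion is 1+.
Ligand charges: 2×aqua (neutral), 1×oxalato (-2 each), 2×cyano (-1 each); total -4. So Nb + (-4) = 1+, giving Nb = +5.
Ligands are named alphabetically: aqua before cyano before oxalato.

diaquadicyanooxalatoniobium(V) chloride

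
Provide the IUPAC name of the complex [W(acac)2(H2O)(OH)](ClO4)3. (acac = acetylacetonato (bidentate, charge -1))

bis(acetylacetonato)aquahydroxotungsten(VI) perchlorate

The 3 perchlorate counter-ions carry a total charge of -3, so each complex ion is 3+.
Ligand charges: 2×acetylacetonato (-1 each), 1×hydroxo (-1 each), 1×aqua (neutral); total -3. So W + (-3) = 3+, giving W = +6.
Ligands are named alphabetically: acetylacetonato before aqua before hydroxo.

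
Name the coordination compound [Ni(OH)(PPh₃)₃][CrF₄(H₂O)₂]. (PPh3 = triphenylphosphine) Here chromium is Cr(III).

hydroxotris(triphenylphosphine)nickel(II) diaquatetrafluorochromate(III)

Cr is given as +3; the anion's ligand charges sum to -4, so the complex anion is 1−.
A 1:1 salt means the cation carries the equal and opposite charge, 1+.
Cation: ligand charges sum to -1; for the ion to be 1+, Ni = +2.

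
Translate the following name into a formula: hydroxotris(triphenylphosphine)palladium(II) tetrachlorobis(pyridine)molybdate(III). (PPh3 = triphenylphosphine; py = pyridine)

[Pd(OH)(PPh3)3][MoCl4(py)2]

Cation [Pd…]: ligand charges -1, Pd(II) ⇒ ion charge 1+.
Anion [Mo…]: ligand charges -4, Mo(III) ⇒ ion charge 1−.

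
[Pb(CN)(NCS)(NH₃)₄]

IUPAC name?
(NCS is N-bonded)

tetraamminecyanoisothiocyanatolead(II)

There is no counter-ion, so the complex is neutral overall.
Ligand charges: 1×cyano (-1 each), 1×isothiocyanato (-1 each), 4×ammine (neutral); total -2. So Pb + (-2) = 0, giving Pb = +2.
Ligands are named alphabetically: ammine before cyano before isothiocyanato.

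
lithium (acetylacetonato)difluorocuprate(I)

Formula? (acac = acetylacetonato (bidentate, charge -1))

Ligands: 1 acetylacetonato (acac, -1), 2 fluoro (F, -1). Ligand charge sum = -3.
With Cu in oxidation state +1, the complex ion is [Cu...]^2−.
Charge balance with lithium (+1) requires 1 complex ion per 2 lithium.

Li2[Cu(acac)F2]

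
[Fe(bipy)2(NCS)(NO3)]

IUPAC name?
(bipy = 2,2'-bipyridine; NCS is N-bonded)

bis(2,2'-bipyridine)isothiocyanatonitratoiron(II)

There is no counter-ion, so the complex is neutral overall.
Ligand charges: 2×2,2'-bipyridine (neutral), 1×isothiocyanato (-1 each), 1×nitrato (-1 each); total -2. So Fe + (-2) = 0, giving Fe = +2.
Ligands are named alphabetically: bipyridine before isothiocyanato before nitrato.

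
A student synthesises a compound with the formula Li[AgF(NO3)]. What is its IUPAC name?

lithium fluoronitratoargentate(I)

The 1 lithium counter-ion carries a total charge of +1, so each complex ion is 1−.
Ligand charges: 1×nitrato (-1 each), 1×fluoro (-1 each); total -2. So Ag + (-2) = 1−, giving Ag = +1.
The complex ion is anionic, so silver takes the -ate form argentate(I).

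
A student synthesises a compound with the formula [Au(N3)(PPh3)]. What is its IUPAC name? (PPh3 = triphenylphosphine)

There is no counter-ion, so the complex is neutral overall.
Ligand charges: 1×triphenylphosphine (neutral), 1×azido (-1 each); total -1. So Au + (-1) = 0, giving Au = +1.
Ligands are named alphabetically: azido before triphenylphosphine.

azido(triphenylphosphine)gold(I)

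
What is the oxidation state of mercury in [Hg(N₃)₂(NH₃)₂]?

+2

No counter-ion: the bracketed complex is neutral.
Ligand charges: 2×N3 = -2; 2×NH3 neutral; sum -2.
Hg + (-2) = 0 ⇒ Hg is +2.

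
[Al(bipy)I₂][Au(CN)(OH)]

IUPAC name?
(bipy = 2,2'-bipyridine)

(2,2'-bipyridine)diiodoaluminium(III) cyanohydroxoaurate(I)

Both ions are complex: the cation is named first with the plain metal name, the anion second with the -ate form; each ion's ligands are alphabetised independently.
Aluminium is always +3 in its complexes; the cation's ligand charges sum to -2, so the complex cation is 1+.
A 1:1 salt means the anion carries the equal and opposite charge, 1−.
Anion: ligand charges sum to -2; for the ion to be 1−, Au = +1.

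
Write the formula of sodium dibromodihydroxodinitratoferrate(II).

Na4[FeBr2(NO3)2(OH)2]

Ligands: 2 bromo (Br, -1), 2 nitrato (NO3, -1), 2 hydroxo (OH, -1). Ligand charge sum = -6.
Charge balance with sodium (+1) requires 1 complex ion per 4 sodium.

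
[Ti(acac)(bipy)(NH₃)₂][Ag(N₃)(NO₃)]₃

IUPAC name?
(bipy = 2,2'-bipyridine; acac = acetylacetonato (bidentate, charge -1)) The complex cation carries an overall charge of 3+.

(acetylacetonato)diammine(2,2'-bipyridine)titanium(IV) azidonitratoargentate(I)

Both ions are complex: the cation is named first with the plain metal name, the anion second with the -ate form; each ion's ligands are alphabetised independently.
The complex cation is given as 3+; its ligand charges sum to -1, so Ti = +4.
With 3 anions per cation, each anion must be 3/3 = 1−.
Anion: ligand charges sum to -2; for the ion to be 1−, Ag = +1.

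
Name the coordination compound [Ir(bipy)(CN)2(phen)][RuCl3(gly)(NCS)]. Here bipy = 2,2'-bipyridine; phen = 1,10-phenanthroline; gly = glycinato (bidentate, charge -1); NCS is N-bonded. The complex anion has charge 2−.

Both ions are complex: the cation is named first with the plain metal name, the anion second with the -ate form; each ion's ligands are alphabetised independently.
The complex anion is given as 2−; its ligand charges sum to -5, so Ru = +3.
A 1:1 salt means the cation carries the equal and opposite charge, 2+.
Cation: ligand charges sum to -2; for the ion to be 2+, Ir = +4.

(2,2'-bipyridine)dicyano(1,10-phenanthroline)iridium(IV) trichloro(glycinato)isothiocyanatoruthenate(III)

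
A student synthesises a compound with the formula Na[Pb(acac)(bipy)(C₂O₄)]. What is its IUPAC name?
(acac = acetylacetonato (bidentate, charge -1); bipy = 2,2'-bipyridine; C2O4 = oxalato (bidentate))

sodium (acetylacetonato)(2,2'-bipyridine)oxalatoplumbate(II)

The 1 sodium counter-ion carries a total charge of +1, so each complex ion is 1−.
Ligand charges: 1×acetylacetonato (-1 each), 1×2,2'-bipyridine (neutral), 1×oxalato (-2 each); total -3. So Pb + (-3) = 1−, giving Pb = +2.
Ligands are named alphabetically: acetylacetonato before bipyridine before oxalato.
The complex ion is anionic, so lead takes the -ate form plumbate(II).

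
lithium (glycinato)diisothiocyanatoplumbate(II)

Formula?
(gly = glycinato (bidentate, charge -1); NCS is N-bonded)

Ligands: 1 glycinato (gly, -1), 2 isothiocyanato (NCS, -1). Ligand charge sum = -3.
Charge balance with lithium (+1) requires 1 complex ion per 1 lithium.

Li[Pb(gly)(NCS)2]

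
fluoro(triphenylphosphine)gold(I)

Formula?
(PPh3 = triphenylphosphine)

[AuF(PPh3)]

Ligands: 1 triphenylphosphine (PPh3, neutral), 1 fluoro (F, -1). Ligand charge sum = -1.
With Au in oxidation state +1, the complex ion is [Au...].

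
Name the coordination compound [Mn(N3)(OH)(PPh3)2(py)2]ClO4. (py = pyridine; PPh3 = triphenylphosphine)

azidohydroxobis(pyridine)bis(triphenylphosphine)manganese(III) perchlorate

The 1 perchlorate counter-ion carries a total charge of -1, so each complex ion is 1+.
Ligand charges: 2×pyridine (neutral), 1×azido (-1 each), 2×triphenylphosphine (neutral), 1×hydroxo (-1 each); total -2. So Mn + (-2) = 1+, giving Mn = +3.
Ligands are named alphabetically: azido before hydroxo before pyridine before triphenylphosphine.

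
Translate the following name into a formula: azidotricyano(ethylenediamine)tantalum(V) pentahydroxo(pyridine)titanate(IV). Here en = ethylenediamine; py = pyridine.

Cation [Ta…]: ligand charges -4, Ta(V) ⇒ ion charge 1+.
Anion [Ti…]: ligand charges -5, Ti(IV) ⇒ ion charge 1−.
One 1+ cation balances one 1− anion.

[Ta(CN)3(en)(N3)][Ti(OH)5(py)]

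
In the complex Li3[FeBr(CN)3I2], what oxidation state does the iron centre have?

3 lithium outside the brackets (+1 each) → the complex ion is 3−.
Ligand charges: 1×Br = -1; 2×I = -2; 3×CN = -3; sum -6.
Fe + (-6) = 3− ⇒ Fe is +3.

+3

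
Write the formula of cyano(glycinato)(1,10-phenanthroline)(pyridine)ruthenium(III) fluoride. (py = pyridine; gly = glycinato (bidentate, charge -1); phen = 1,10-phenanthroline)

[Ru(CN)(gly)(phen)(py)]F

Ligands: 1 pyridine (py, neutral), 1 glycinato (gly, -1), 1 cyano (CN, -1), 1 1,10-phenanthroline (phen, neutral). Ligand charge sum = -2.
With Ru in oxidation state +3, the complex ion is [Ru...]^1+.
Charge balance with fluoride (-1) requires 1 complex ion per 1 fluoride.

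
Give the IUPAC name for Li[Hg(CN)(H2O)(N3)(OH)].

lithium aquaazidocyanohydroxomercurate(II)

The 1 lithium counter-ion carries a total charge of +1, so each complex ion is 1−.
Ligand charges: 1×cyano (-1 each), 1×aqua (neutral), 1×azido (-1 each), 1×hydroxo (-1 each); total -3. So Hg + (-3) = 1−, giving Hg = +2.
The complex ion is anionic, so mercury takes the -ate form mercurate(II).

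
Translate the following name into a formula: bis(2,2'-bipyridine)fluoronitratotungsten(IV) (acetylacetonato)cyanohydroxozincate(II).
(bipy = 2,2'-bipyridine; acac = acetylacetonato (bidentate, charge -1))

Cation [W…]: ligand charges -2, W(IV) ⇒ ion charge 2+.
Anion [Zn…]: ligand charges -3, Zn(II) ⇒ ion charge 1−.
One 2+ cation requires 2 of the 1− anion.

[W(bipy)2F(NO3)][Zn(acac)(CN)(OH)]2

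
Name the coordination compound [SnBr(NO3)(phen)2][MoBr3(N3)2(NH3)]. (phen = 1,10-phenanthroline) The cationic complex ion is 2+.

bromonitratobis(1,10-phenanthroline)tin(IV) amminediazidotribromomolybdate(III)

The complex cation is given as 2+; its ligand charges sum to -2, so Sn = +4.
A 1:1 salt means the anion carries the equal and opposite charge, 2−.
Anion: ligand charges sum to -5; for the ion to be 2−, Mo = +3.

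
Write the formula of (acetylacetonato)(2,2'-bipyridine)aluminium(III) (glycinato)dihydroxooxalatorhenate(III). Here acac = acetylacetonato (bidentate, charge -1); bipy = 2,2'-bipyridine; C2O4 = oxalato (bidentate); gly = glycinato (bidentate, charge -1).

[Al(acac)(bipy)][Re(C2O4)(gly)(OH)2]

Cation [Al…]: ligand charges -1, Al(III) ⇒ ion charge 2+.
Anion [Re…]: ligand charges -5, Re(III) ⇒ ion charge 2−.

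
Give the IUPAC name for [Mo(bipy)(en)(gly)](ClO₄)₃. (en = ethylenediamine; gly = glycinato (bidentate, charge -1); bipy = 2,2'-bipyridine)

The 3 perchlorate counter-ions carry a total charge of -3, so each complex ion is 3+.
Ligand charges: 1×ethylenediamine (neutral), 1×glycinato (-1 each), 1×2,2'-bipyridine (neutral); total -1. So Mo + (-1) = 3+, giving Mo = +4.
Ligands are named alphabetically: bipyridine before ethylenediamine before glycinato.

(2,2'-bipyridine)(ethylenediamine)(glycinato)molybdenum(IV) perchlorate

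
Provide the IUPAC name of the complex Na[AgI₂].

sodium diiodoargentate(I)

The 1 sodium counter-ion carries a total charge of +1, so each complex ion is 1−.
Ligand charges: 2×iodo (-1 each); total -2. So Ag + (-2) = 1−, giving Ag = +1.
The complex ion is anionic, so silver takes the -ate form argentate(I).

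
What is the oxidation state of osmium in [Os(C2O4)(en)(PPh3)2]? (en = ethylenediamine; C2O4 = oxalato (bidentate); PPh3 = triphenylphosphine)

No counter-ion: the bracketed complex is neutral.
Ligand charges: 1×en neutral; 1×C2O4 = -2; 2×PPh3 neutral; sum -2.
Os + (-2) = 0 ⇒ Os is +2.

+2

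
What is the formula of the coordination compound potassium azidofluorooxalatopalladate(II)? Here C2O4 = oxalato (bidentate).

K2[Pd(C2O4)F(N3)]

Ligands: 1 oxalato (C2O4, -2), 1 fluoro (F, -1), 1 azido (N3, -1). Ligand charge sum = -4.
With Pd in oxidation state +2, the complex ion is [Pd...]^2−.
Charge balance with potassium (+1) requires 1 complex ion per 2 potassium.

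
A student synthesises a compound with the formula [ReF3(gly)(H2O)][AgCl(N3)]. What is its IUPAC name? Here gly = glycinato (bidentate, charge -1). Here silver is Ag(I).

aquatrifluoro(glycinato)rhenium(V) azidochloroargentate(I)

Both ions are complex: the cation is named first with the plain metal name, the anion second with the -ate form; each ion's ligands are alphabetised independently.
Ag is given as +1; the anion's ligand charges sum to -2, so the complex anion is 1−.
A 1:1 salt means the cation carries the equal and opposite charge, 1+.
Cation: ligand charges sum to -4; for the ion to be 1+, Re = +5.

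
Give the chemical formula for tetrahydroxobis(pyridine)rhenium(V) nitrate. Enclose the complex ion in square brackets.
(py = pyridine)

[Re(OH)4(py)2]NO3

Ligands: 4 hydroxo (OH, -1), 2 pyridine (py, neutral). Ligand charge sum = -4.
Charge balance with nitrate (-1) requires 1 complex ion per 1 nitrate.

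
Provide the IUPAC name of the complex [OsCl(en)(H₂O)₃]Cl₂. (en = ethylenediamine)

triaquachloro(ethylenediamine)osmium(III) chloride

The 2 chloride counter-ions carry a total charge of -2, so each complex ion is 2+.
Ligand charges: 3×aqua (neutral), 1×ethylenediamine (neutral), 1×chloro (-1 each); total -1. So Os + (-1) = 2+, giving Os = +3.
Ligands are named alphabetically: aqua before chloro before ethylenediamine.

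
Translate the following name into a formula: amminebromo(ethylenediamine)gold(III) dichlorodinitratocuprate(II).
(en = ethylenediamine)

Cation [Au…]: ligand charges -1, Au(III) ⇒ ion charge 2+.
Anion [Cu…]: ligand charges -4, Cu(II) ⇒ ion charge 2−.

[AuBr(en)(NH3)][CuCl2(NO3)2]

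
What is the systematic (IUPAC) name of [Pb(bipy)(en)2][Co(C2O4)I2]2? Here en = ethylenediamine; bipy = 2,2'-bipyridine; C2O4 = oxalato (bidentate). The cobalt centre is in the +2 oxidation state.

(2,2'-bipyridine)bis(ethylenediamine)lead(IV) diiodooxalatocobaltate(II)

Both ions are complex: the cation is named first with the plain metal name, the anion second with the -ate form; each ion's ligands are alphabetised independently.
Co is given as +2; the anion's ligand charges sum to -4, so the complex anion is 2−.
With 2 anions per cation, the cation must be 2×2 = 4+.
Cation: ligand charges sum to 0; for the ion to be 4+, Pb = +4.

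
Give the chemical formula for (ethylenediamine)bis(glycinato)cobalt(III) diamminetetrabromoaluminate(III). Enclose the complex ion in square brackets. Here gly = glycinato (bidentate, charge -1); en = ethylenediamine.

[Co(en)(gly)2][AlBr4(NH3)2]

Cation [Co…]: ligand charges -2, Co(III) ⇒ ion charge 1+.
Anion [Al…]: ligand charges -4, Al(III) ⇒ ion charge 1−.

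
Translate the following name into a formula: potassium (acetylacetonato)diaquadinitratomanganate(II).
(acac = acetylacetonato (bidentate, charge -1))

K[Mn(acac)(H2O)2(NO3)2]

Ligands: 2 nitrato (NO3, -1), 2 aqua (H2O, neutral), 1 acetylacetonato (acac, -1). Ligand charge sum = -3.
Charge balance with potassium (+1) requires 1 complex ion per 1 potassium.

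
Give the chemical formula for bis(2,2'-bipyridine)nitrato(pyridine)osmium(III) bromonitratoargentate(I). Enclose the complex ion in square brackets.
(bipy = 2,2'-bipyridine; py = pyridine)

[Os(bipy)2(NO3)(py)][AgBr(NO3)]2

Cation [Os…]: ligand charges -1, Os(III) ⇒ ion charge 2+.
Anion [Ag…]: ligand charges -2, Ag(I) ⇒ ion charge 1−.
One 2+ cation requires 2 of the 1− anion.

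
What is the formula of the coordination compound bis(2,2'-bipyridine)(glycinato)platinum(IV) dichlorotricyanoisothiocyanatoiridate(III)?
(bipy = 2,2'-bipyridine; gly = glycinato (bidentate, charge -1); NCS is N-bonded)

Cation [Pt…]: ligand charges -1, Pt(IV) ⇒ ion charge 3+.
Anion [Ir…]: ligand charges -6, Ir(III) ⇒ ion charge 3−.

[Pt(bipy)2(gly)][IrCl2(CN)3(NCS)]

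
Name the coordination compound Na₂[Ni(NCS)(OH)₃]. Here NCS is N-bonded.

The 2 sodium counter-ions carry a total charge of +2, so each complex ion is 2−.
Ligand charges: 1×isothiocyanato (-1 each), 3×hydroxo (-1 each); total -4. So Ni + (-4) = 2−, giving Ni = +2.
Ligands are named alphabetically: hydroxo before isothiocyanato.
The complex ion is anionic, so nickel takes the -ate form nickelate(II).

sodium trihydroxoisothiocyanatonickelate(II)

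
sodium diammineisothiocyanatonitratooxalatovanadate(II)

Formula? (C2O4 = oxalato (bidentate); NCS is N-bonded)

Na2[V(C2O4)(NCS)(NH3)2(NO3)]

Ligands: 1 oxalato (C2O4, -2), 1 isothiocyanato (NCS, -1), 2 ammine (NH3, neutral), 1 nitrato (NO3, -1). Ligand charge sum = -4.
With V in oxidation state +2, the complex ion is [V...]^2−.
Charge balance with sodium (+1) requires 1 complex ion per 2 sodium.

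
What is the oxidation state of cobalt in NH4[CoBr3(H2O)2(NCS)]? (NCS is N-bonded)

+3

1 ammonium outside the brackets (+1 each) → the complex ion is 1−.
Ligand charges: 3×Br = -3; 2×H2O neutral; 1×NCS = -1; sum -4.
Co + (-4) = 1− ⇒ Co is +3.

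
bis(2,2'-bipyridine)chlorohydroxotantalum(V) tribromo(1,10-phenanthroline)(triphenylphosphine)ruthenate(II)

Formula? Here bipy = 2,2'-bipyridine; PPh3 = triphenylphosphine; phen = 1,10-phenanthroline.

Cation [Ta…]: ligand charges -2, Ta(V) ⇒ ion charge 3+.
Anion [Ru…]: ligand charges -3, Ru(II) ⇒ ion charge 1−.
One 3+ cation requires 3 of the 1− anion.

[Ta(bipy)2Cl(OH)][RuBr3(phen)(PPh3)]3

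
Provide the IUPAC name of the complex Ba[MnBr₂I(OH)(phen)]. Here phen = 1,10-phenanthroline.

barium dibromohydroxoiodo(1,10-phenanthroline)manganate(II)

The 1 barium counter-ion carries a total charge of +2, so each complex ion is 2−.
Ligand charges: 1×iodo (-1 each), 1×hydroxo (-1 each), 1×1,10-phenanthroline (neutral), 2×bromo (-1 each); total -4. So Mn + (-4) = 2−, giving Mn = +2.
Ligands are named alphabetically: bromo before hydroxo before iodo before phenanthroline.
The complex ion is anionic, so manganese takes the -ate form manganate(II).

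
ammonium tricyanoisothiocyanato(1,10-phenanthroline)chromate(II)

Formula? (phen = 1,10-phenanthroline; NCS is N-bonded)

Ligands: 1 1,10-phenanthroline (phen, neutral), 1 isothiocyanato (NCS, -1), 3 cyano (CN, -1). Ligand charge sum = -4.
With Cr in oxidation state +2, the complex ion is [Cr...]^2−.
Charge balance with ammonium (+1) requires 1 complex ion per 2 ammonium.

(NH4)2[Cr(CN)3(NCS)(phen)]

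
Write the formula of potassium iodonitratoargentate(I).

K[AgI(NO3)]

Ligands: 1 nitrato (NO3, -1), 1 iodo (I, -1). Ligand charge sum = -2.
Charge balance with potassium (+1) requires 1 complex ion per 1 potassium.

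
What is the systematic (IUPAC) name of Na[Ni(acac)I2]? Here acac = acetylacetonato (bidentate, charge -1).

sodium (acetylacetonato)diiodonickelate(II)

The 1 sodium counter-ion carries a total charge of +1, so each complex ion is 1−.
Ligand charges: 1×acetylacetonato (-1 each), 2×iodo (-1 each); total -3. So Ni + (-3) = 1−, giving Ni = +2.
The complex ion is anionic, so nickel takes the -ate form nickelate(II).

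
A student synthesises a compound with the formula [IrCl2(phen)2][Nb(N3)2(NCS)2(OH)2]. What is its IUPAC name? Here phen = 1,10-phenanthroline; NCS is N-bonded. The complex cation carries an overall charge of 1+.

dichlorobis(1,10-phenanthroline)iridium(III) diazidodihydroxodiisothiocyanatoniobate(V)

Both ions are complex: the cation is named first with the plain metal name, the anion second with the -ate form; each ion's ligands are alphabetised independently.
The complex cation is given as 1+; its ligand charges sum to -2, so Ir = +3.
A 1:1 salt means the anion carries the equal and opposite charge, 1−.
Anion: ligand charges sum to -6; for the ion to be 1−, Nb = +5.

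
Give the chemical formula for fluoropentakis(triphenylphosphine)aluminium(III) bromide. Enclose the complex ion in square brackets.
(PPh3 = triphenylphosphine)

[AlF(PPh3)5]Br2

Ligands: 5 triphenylphosphine (PPh3, neutral), 1 fluoro (F, -1). Ligand charge sum = -1.
With Al in oxidation state +3, the complex ion is [Al...]^2+.
Charge balance with bromide (-1) requires 1 complex ion per 2 bromide.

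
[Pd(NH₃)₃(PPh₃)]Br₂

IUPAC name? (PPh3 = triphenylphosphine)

triammine(triphenylphosphine)palladium(II) bromide

The 2 bromide counter-ions carry a total charge of -2, so each complex ion is 2+.
Ligand charges: 1×triphenylphosphine (neutral), 3×ammine (neutral); total 0. So Pd + (0) = 2+, giving Pd = +2.
Ligands are named alphabetically: ammine before triphenylphosphine.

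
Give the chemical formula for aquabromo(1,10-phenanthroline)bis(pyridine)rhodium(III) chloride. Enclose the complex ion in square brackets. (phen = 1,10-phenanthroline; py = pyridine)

Ligands: 1 aqua (H2O, neutral), 1 bromo (Br, -1), 1 1,10-phenanthroline (phen, neutral), 2 pyridine (py, neutral). Ligand charge sum = -1.
With Rh in oxidation state +3, the complex ion is [Rh...]^2+.
Charge balance with chloride (-1) requires 1 complex ion per 2 chloride.

[RhBr(H2O)(phen)(py)2]Cl2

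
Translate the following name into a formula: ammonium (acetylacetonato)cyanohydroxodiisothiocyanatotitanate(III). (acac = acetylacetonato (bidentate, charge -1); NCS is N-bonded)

(NH4)2[Ti(acac)(CN)(NCS)2(OH)]

Ligands: 1 hydroxo (OH, -1), 1 cyano (CN, -1), 1 acetylacetonato (acac, -1), 2 isothiocyanato (NCS, -1). Ligand charge sum = -5.
With Ti in oxidation state +3, the complex ion is [Ti...]^2−.
Charge balance with ammonium (+1) requires 1 complex ion per 2 ammonium.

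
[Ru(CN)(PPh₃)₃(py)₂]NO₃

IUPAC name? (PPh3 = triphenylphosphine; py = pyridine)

cyanobis(pyridine)tris(triphenylphosphine)ruthenium(II) nitrate

The 1 nitrate counter-ion carries a total charge of -1, so each complex ion is 1+.
Ligand charges: 1×cyano (-1 each), 3×triphenylphosphine (neutral), 2×pyridine (neutral); total -1. So Ru + (-1) = 1+, giving Ru = +2.
Ligands are named alphabetically: cyano before pyridine before triphenylphosphine.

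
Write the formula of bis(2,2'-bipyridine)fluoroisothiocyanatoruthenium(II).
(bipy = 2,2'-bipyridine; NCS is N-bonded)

[Ru(bipy)2F(NCS)]

Ligands: 2 2,2'-bipyridine (bipy, neutral), 1 isothiocyanato (NCS, -1), 1 fluoro (F, -1). Ligand charge sum = -2.
With Ru in oxidation state +2, the complex ion is [Ru...].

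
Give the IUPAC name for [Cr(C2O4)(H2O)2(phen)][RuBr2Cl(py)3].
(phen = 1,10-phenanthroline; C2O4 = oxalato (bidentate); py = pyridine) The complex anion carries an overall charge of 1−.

Both ions are complex: the cation is named first with the plain metal name, the anion second with the -ate form; each ion's ligands are alphabetised independently.
The complex anion is given as 1−; its ligand charges sum to -3, so Ru = +2.
A 1:1 salt means the cation carries the equal and opposite charge, 1+.
Cation: ligand charges sum to -2; for the ion to be 1+, Cr = +3.

diaquaoxalato(1,10-phenanthroline)chromium(III) dibromochlorotris(pyridine)ruthenate(II)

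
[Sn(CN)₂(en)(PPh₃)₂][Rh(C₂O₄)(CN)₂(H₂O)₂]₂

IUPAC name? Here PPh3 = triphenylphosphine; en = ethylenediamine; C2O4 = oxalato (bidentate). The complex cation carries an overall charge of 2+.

Both ions are complex: the cation is named first with the plain metal name, the anion second with the -ate form; each ion's ligands are alphabetised independently.
The complex cation is given as 2+; its ligand charges sum to -2, so Sn = +4.
With 2 anions per cation, each anion must be 2/2 = 1−.
Anion: ligand charges sum to -4; for the ion to be 1−, Rh = +3.

dicyano(ethylenediamine)bis(triphenylphosphine)tin(IV) diaquadicyanooxalatorhodate(III)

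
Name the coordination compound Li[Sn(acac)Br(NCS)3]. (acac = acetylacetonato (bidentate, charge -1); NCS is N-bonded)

The 1 lithium counter-ion carries a total charge of +1, so each complex ion is 1−.
Ligand charges: 1×bromo (-1 each), 1×acetylacetonato (-1 each), 3×isothiocyanato (-1 each); total -5. So Sn + (-5) = 1−, giving Sn = +4.
Ligands are named alphabetically: acetylacetonato before bromo before isothiocyanato.
The complex ion is anionic, so tin takes the -ate form stannate(IV).

lithium (acetylacetonato)bromotriisothiocyanatostannate(IV)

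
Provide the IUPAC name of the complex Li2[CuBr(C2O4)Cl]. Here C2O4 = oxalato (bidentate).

The 2 lithium counter-ions carry a total charge of +2, so each complex ion is 2−.
Ligand charges: 1×oxalato (-2 each), 1×bromo (-1 each), 1×chloro (-1 each); total -4. So Cu + (-4) = 2−, giving Cu = +2.
The complex ion is anionic, so copper takes the -ate form cuprate(II).

lithium bromochlorooxalatocuprate(II)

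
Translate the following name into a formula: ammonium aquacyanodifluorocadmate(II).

Ligands: 1 cyano (CN, -1), 2 fluoro (F, -1), 1 aqua (H2O, neutral). Ligand charge sum = -3.
Charge balance with ammonium (+1) requires 1 complex ion per 1 ammonium.

NH4[Cd(CN)F2(H2O)]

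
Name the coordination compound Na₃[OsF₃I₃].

sodium trifluorotriiodoosmate(III)

The 3 sodium counter-ions carry a total charge of +3, so each complex ion is 3−.
Ligand charges: 3×iodo (-1 each), 3×fluoro (-1 each); total -6. So Os + (-6) = 3−, giving Os = +3.
Ligands are named alphabetically: fluoro before iodo.
The complex ion is anionic, so osmium takes the -ate form osmate(III).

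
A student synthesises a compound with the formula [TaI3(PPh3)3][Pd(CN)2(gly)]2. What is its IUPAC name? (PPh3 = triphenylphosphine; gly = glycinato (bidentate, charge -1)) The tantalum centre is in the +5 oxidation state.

triiodotris(triphenylphosphine)tantalum(V) dicyano(glycinato)palladate(II)

Both ions are complex: the cation is named first with the plain metal name, the anion second with the -ate form; each ion's ligands are alphabetised independently.
Ta is given as +5; the cation's ligand charges sum to -3, so the complex cation is 2+.
With 2 anions per cation, each anion must be 2/2 = 1−.
Anion: ligand charges sum to -3; for the ion to be 1−, Pd = +2.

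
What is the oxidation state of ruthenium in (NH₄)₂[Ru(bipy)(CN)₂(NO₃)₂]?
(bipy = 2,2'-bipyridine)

2 ammonium outside the brackets (+1 each) → the complex ion is 2−.
Ligand charges: 2×NO3 = -2; 1×bipy neutral; 2×CN = -2; sum -4.
Ru + (-4) = 2− ⇒ Ru is +2.

+2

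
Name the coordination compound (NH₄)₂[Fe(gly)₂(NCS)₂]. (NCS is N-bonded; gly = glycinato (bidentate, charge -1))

ammonium bis(glycinato)diisothiocyanatoferrate(II)

The 2 ammonium counter-ions carry a total charge of +2, so each complex ion is 2−.
Ligand charges: 2×isothiocyanato (-1 each), 2×glycinato (-1 each); total -4. So Fe + (-4) = 2−, giving Fe = +2.
Ligands are named alphabetically: glycinato before isothiocyanato.
The complex ion is anionic, so iron takes the -ate form ferrate(II).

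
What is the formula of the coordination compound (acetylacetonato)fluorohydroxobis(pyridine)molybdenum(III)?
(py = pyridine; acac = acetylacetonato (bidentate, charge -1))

Ligands: 2 pyridine (py, neutral), 1 hydroxo (OH, -1), 1 acetylacetonato (acac, -1), 1 fluoro (F, -1). Ligand charge sum = -3.
With Mo in oxidation state +3, the complex ion is [Mo...].

[Mo(acac)F(OH)(py)2]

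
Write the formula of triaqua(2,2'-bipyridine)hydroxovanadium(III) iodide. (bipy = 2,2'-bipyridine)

Ligands: 1 hydroxo (OH, -1), 1 2,2'-bipyridine (bipy, neutral), 3 aqua (H2O, neutral). Ligand charge sum = -1.
With V in oxidation state +3, the complex ion is [V...]^2+.
Charge balance with iodide (-1) requires 1 complex ion per 2 iodide.

[V(bipy)(H2O)3(OH)]I2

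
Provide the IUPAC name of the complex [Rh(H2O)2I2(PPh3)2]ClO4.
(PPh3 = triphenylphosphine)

The 1 perchlorate counter-ion carries a total charge of -1, so each complex ion is 1+.
Ligand charges: 2×triphenylphosphine (neutral), 2×aqua (neutral), 2×iodo (-1 each); total -2. So Rh + (-2) = 1+, giving Rh = +3.
Ligands are named alphabetically: aqua before iodo before triphenylphosphine.

diaquadiiodobis(triphenylphosphine)rhodium(III) perchlorate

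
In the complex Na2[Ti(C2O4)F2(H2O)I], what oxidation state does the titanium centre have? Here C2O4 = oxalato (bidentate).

+3

2 sodium outside the brackets (+1 each) → the complex ion is 2−.
Ligand charges: 1×H2O neutral; 1×I = -1; 2×F = -2; 1×C2O4 = -2; sum -5.
Ti + (-5) = 2− ⇒ Ti is +3.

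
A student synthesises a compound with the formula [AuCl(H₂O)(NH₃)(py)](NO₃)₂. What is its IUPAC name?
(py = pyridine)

ammineaquachloro(pyridine)gold(III) nitrate

The 2 nitrate counter-ions carry a total charge of -2, so each complex ion is 2+.
Ligand charges: 1×ammine (neutral), 1×aqua (neutral), 1×chloro (-1 each), 1×pyridine (neutral); total -1. So Au + (-1) = 2+, giving Au = +3.
Ligands are named alphabetically: ammine before aqua before chloro before pyridine.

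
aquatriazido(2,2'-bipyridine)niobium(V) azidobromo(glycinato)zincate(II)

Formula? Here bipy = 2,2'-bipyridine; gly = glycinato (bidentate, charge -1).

[Nb(bipy)(H2O)(N3)3][ZnBr(gly)(N3)]2

Cation [Nb…]: ligand charges -3, Nb(V) ⇒ ion charge 2+.
Anion [Zn…]: ligand charges -3, Zn(II) ⇒ ion charge 1−.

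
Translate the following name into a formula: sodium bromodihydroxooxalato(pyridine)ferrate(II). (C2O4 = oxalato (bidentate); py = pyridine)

Ligands: 1 oxalato (C2O4, -2), 1 bromo (Br, -1), 1 pyridine (py, neutral), 2 hydroxo (OH, -1). Ligand charge sum = -5.
Charge balance with sodium (+1) requires 1 complex ion per 3 sodium.

Na3[FeBr(C2O4)(OH)2(py)]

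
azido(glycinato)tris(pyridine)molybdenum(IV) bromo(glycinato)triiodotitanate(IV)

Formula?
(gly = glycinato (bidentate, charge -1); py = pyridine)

Cation [Mo…]: ligand charges -2, Mo(IV) ⇒ ion charge 2+.
Anion [Ti…]: ligand charges -5, Ti(IV) ⇒ ion charge 1−.

[Mo(gly)(N3)(py)3][TiBr(gly)I3]2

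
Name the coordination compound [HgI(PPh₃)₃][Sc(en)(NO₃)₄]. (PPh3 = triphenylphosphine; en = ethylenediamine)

iodotris(triphenylphosphine)mercury(II) (ethylenediamine)tetranitratoscandate(III)

Scandium is always +3 in its complexes; the anion's ligand charges sum to -4, so the complex anion is 1−.
A 1:1 salt means the cation carries the equal and opposite charge, 1+.
Cation: ligand charges sum to -1; for the ion to be 1+, Hg = +2.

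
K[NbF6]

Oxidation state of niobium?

1 potassium outside the brackets (+1 each) → the complex ion is 1−.
Ligand charges: 6×F = -6; sum -6.
Nb + (-6) = 1− ⇒ Nb is +5.

+5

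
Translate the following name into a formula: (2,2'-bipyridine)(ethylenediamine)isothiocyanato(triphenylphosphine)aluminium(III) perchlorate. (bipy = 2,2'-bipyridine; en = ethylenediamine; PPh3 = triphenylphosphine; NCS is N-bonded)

Ligands: 1 2,2'-bipyridine (bipy, neutral), 1 ethylenediamine (en, neutral), 1 triphenylphosphine (PPh3, neutral), 1 isothiocyanato (NCS, -1). Ligand charge sum = -1.
Charge balance with perchlorate (-1) requires 1 complex ion per 2 perchlorate.

[Al(bipy)(en)(NCS)(PPh3)](ClO4)2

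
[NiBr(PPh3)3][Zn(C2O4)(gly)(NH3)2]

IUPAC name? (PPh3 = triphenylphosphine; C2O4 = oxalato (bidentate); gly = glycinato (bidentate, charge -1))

bromotris(triphenylphosphine)nickel(II) diammine(glycinato)oxalatozincate(II)

Zinc is always +2 in its complexes; the anion's ligand charges sum to -3, so the complex anion is 1−.
A 1:1 salt means the cation carries the equal and opposite charge, 1+.
Cation: ligand charges sum to -1; for the ion to be 1+, Ni = +2.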